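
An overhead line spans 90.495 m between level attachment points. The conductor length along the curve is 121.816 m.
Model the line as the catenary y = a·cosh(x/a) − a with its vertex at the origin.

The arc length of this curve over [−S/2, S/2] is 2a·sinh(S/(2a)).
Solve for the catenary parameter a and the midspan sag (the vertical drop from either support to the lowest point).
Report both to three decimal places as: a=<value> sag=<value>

seed: a₀ = √(S³/(24(L−S))) = √(90.495³/(24·31.321)) = 31.398829
iter 1: u=1.441057  f(a)=+3.418e+00  f'(a)=-2.441e+00  a ← 31.398829 − (+3.418e+00/-2.441e+00) = 32.798773
iter 2: u=1.379549  f(a)=+2.419e-01  f'(a)=-2.107e+00  a ← 32.798773 − (+2.419e-01/-2.107e+00) = 32.913567
iter 3: u=1.374737  f(a)=+1.415e-03  f'(a)=-2.082e+00  a ← 32.913567 − (+1.415e-03/-2.082e+00) = 32.914247
iter 4: u=1.374709  f(a)=+4.908e-08  f'(a)=-2.082e+00  a ← 32.914247 − (+4.908e-08/-2.082e+00) = 32.914247
iter 5: u=1.374709  f(a)=+0.000e+00  f'(a)=-2.082e+00  a ← 32.914247 − (+0.000e+00/-2.082e+00) = 32.914247
converged: |Δa| < 1e-12 after 5 iterations
sag = a·(cosh(S/(2a)) − 1) = 32.914247·(cosh(1.374709) − 1) = 36.318203
T_max/T_min = cosh(S/(2a)) = 2.103419

a=32.914 sag=36.318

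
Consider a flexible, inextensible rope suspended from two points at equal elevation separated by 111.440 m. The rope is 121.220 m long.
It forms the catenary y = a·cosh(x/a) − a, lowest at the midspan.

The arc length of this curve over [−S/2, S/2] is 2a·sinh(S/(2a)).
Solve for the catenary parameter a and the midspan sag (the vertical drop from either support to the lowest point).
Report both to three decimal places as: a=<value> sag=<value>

a=77.778 sag=20.827

seed: a₀ = √(S³/(24(L−S))) = √(111.440³/(24·9.780)) = 76.786807
iter 1: u=0.725645  f(a)=+2.607e-01  f'(a)=-2.684e-01  a ← 76.786807 − (+2.607e-01/-2.684e-01) = 77.758272
iter 2: u=0.716580  f(a)=+5.031e-03  f'(a)=-2.581e-01  a ← 77.758272 − (+5.031e-03/-2.581e-01) = 77.777761
iter 3: u=0.716400  f(a)=+1.954e-06  f'(a)=-2.579e-01  a ← 77.777761 − (+1.954e-06/-2.579e-01) = 77.777768
iter 4: u=0.716400  f(a)=+2.842e-13  f'(a)=-2.579e-01  a ← 77.777768 − (+2.842e-13/-2.579e-01) = 77.777768
converged: |Δa| < 1e-12 after 4 iterations
sag = a·(cosh(S/(2a)) − 1) = 77.777768·(cosh(0.716400) − 1) = 20.827269
T_max/T_min = cosh(S/(2a)) = 1.267779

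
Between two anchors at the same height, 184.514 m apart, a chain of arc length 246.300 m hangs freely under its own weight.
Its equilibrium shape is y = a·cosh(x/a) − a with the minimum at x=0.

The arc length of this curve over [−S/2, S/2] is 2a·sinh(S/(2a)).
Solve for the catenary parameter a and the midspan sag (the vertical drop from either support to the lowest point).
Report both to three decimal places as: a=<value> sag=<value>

seed: a₀ = √(S³/(24(L−S))) = √(184.514³/(24·61.786)) = 65.086861
iter 1: u=1.417444  f(a)=+6.512e+00  f'(a)=-2.308e+00  a ← 65.086861 − (+6.512e+00/-2.308e+00) = 67.907914
iter 2: u=1.358560  f(a)=+4.473e-01  f'(a)=-2.001e+00  a ← 67.907914 − (+4.473e-01/-2.001e+00) = 68.131437
iter 3: u=1.354103  f(a)=+2.455e-03  f'(a)=-1.979e+00  a ← 68.131437 − (+2.455e-03/-1.979e+00) = 68.132677
iter 4: u=1.354079  f(a)=+7.482e-08  f'(a)=-1.979e+00  a ← 68.132677 − (+7.482e-08/-1.979e+00) = 68.132678
iter 5: u=1.354079  f(a)=-2.842e-14  f'(a)=-1.979e+00  a ← 68.132678 − (-2.842e-14/-1.979e+00) = 68.132678
converged: |Δa| < 1e-12 after 5 iterations
sag = a·(cosh(S/(2a)) − 1) = 68.132678·(cosh(1.354079) − 1) = 72.608163
T_max/T_min = cosh(S/(2a)) = 2.065688

a=68.133 sag=72.608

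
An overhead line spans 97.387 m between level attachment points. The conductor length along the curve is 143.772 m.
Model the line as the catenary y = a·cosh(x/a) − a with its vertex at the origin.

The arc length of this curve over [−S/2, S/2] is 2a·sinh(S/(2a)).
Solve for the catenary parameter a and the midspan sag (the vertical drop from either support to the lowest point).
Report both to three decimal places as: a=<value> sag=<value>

seed: a₀ = √(S³/(24(L−S))) = √(97.387³/(24·46.385)) = 28.804284
iter 1: u=1.690495  f(a)=+7.097e+00  f'(a)=-4.240e+00  a ← 28.804284 − (+7.097e+00/-4.240e+00) = 30.478090
iter 2: u=1.597656  f(a)=+6.657e-01  f'(a)=-3.479e+00  a ← 30.478090 − (+6.657e-01/-3.479e+00) = 30.669427
iter 3: u=1.587689  f(a)=+7.194e-03  f'(a)=-3.404e+00  a ← 30.669427 − (+7.194e-03/-3.404e+00) = 30.671541
iter 4: u=1.587579  f(a)=+8.603e-07  f'(a)=-3.403e+00  a ← 30.671541 − (+8.603e-07/-3.403e+00) = 30.671541
iter 5: u=1.587579  f(a)=+5.684e-14  f'(a)=-3.403e+00  a ← 30.671541 − (+5.684e-14/-3.403e+00) = 30.671541
converged: |Δa| < 1e-12 after 5 iterations
sag = a·(cosh(S/(2a)) − 1) = 30.671541·(cosh(1.587579) − 1) = 47.484332
T_max/T_min = cosh(S/(2a)) = 2.548156

a=30.672 sag=47.484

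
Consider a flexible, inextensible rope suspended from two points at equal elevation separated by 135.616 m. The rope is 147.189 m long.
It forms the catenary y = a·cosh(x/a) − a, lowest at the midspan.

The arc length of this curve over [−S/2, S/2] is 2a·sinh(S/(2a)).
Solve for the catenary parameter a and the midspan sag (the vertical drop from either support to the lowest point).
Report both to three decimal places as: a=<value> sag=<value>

a=95.953 sag=24.973

seed: a₀ = √(S³/(24(L−S))) = √(135.616³/(24·11.573)) = 94.762781
iter 1: u=0.715555  f(a)=+2.999e-01  f'(a)=-2.570e-01  a ← 94.762781 − (+2.999e-01/-2.570e-01) = 95.929826
iter 2: u=0.706850  f(a)=+5.630e-03  f'(a)=-2.474e-01  a ← 95.929826 − (+5.630e-03/-2.474e-01) = 95.952582
iter 3: u=0.706682  f(a)=+2.069e-06  f'(a)=-2.472e-01  a ← 95.952582 − (+2.069e-06/-2.472e-01) = 95.952591
iter 4: u=0.706682  f(a)=+3.126e-13  f'(a)=-2.472e-01  a ← 95.952591 − (+3.126e-13/-2.472e-01) = 95.952591
converged: |Δa| < 1e-12 after 4 iterations
sag = a·(cosh(S/(2a)) − 1) = 95.952591·(cosh(0.706682) − 1) = 24.973213
T_max/T_min = cosh(S/(2a)) = 1.260266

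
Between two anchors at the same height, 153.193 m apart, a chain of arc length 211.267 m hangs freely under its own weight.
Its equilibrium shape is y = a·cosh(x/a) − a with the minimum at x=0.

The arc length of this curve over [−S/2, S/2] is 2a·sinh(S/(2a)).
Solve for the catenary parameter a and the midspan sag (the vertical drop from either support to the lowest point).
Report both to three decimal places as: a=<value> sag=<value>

a=53.456 sag=64.933

seed: a₀ = √(S³/(24(L−S))) = √(153.193³/(24·58.074)) = 50.788091
iter 1: u=1.508159  f(a)=+6.974e+00  f'(a)=-2.851e+00  a ← 50.788091 − (+6.974e+00/-2.851e+00) = 53.234040
iter 2: u=1.438863  f(a)=+5.354e-01  f'(a)=-2.429e+00  a ← 53.234040 − (+5.354e-01/-2.429e+00) = 53.454504
iter 3: u=1.432929  f(a)=+3.737e-03  f'(a)=-2.395e+00  a ← 53.454504 − (+3.737e-03/-2.395e+00) = 53.456065
iter 4: u=1.432887  f(a)=+1.848e-07  f'(a)=-2.395e+00  a ← 53.456065 − (+1.848e-07/-2.395e+00) = 53.456065
iter 5: u=1.432887  f(a)=+0.000e+00  f'(a)=-2.395e+00  a ← 53.456065 − (+0.000e+00/-2.395e+00) = 53.456065
converged: |Δa| < 1e-12 after 5 iterations
sag = a·(cosh(S/(2a)) − 1) = 53.456065·(cosh(1.432887) − 1) = 64.933070
T_max/T_min = cosh(S/(2a)) = 2.214700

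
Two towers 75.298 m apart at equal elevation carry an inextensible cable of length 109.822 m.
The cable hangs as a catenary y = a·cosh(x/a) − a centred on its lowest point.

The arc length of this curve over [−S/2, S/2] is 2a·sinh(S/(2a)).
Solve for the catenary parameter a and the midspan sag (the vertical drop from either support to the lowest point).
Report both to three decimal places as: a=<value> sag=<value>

a=24.120 sag=35.855

seed: a₀ = √(S³/(24(L−S))) = √(75.298³/(24·34.524)) = 22.699118
iter 1: u=1.658611  f(a)=+5.072e+00  f'(a)=-3.965e+00  a ← 22.699118 − (+5.072e+00/-3.965e+00) = 23.978231
iter 2: u=1.570132  f(a)=+4.603e-01  f'(a)=-3.275e+00  a ← 23.978231 − (+4.603e-01/-3.275e+00) = 24.118762
iter 3: u=1.560984  f(a)=+4.627e-03  f'(a)=-3.210e+00  a ← 24.118762 − (+4.627e-03/-3.210e+00) = 24.120204
iter 4: u=1.560891  f(a)=+4.779e-07  f'(a)=-3.209e+00  a ← 24.120204 − (+4.779e-07/-3.209e+00) = 24.120204
iter 5: u=1.560891  f(a)=+0.000e+00  f'(a)=-3.209e+00  a ← 24.120204 − (+0.000e+00/-3.209e+00) = 24.120204
converged: |Δa| < 1e-12 after 5 iterations
sag = a·(cosh(S/(2a)) − 1) = 24.120204·(cosh(1.560891) − 1) = 35.854809
T_max/T_min = cosh(S/(2a)) = 2.486505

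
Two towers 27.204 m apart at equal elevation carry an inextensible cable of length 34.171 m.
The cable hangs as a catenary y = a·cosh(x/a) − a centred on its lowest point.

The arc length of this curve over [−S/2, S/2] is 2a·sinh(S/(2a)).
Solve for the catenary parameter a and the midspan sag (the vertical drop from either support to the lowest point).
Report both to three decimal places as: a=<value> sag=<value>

a=11.372 sag=9.152

seed: a₀ = √(S³/(24(L−S))) = √(27.204³/(24·6.967)) = 10.972880
iter 1: u=1.239602  f(a)=+5.553e-01  f'(a)=-1.476e+00  a ← 10.972880 − (+5.553e-01/-1.476e+00) = 11.349089
iter 2: u=1.198510  f(a)=+2.984e-02  f'(a)=-1.321e+00  a ← 11.349089 − (+2.984e-02/-1.321e+00) = 11.371670
iter 3: u=1.196130  f(a)=+9.696e-05  f'(a)=-1.313e+00  a ← 11.371670 − (+9.696e-05/-1.313e+00) = 11.371744
iter 4: u=1.196123  f(a)=+1.031e-09  f'(a)=-1.313e+00  a ← 11.371744 − (+1.031e-09/-1.313e+00) = 11.371744
iter 5: u=1.196123  f(a)=-7.105e-15  f'(a)=-1.313e+00  a ← 11.371744 − (-7.105e-15/-1.313e+00) = 11.371744
converged: |Δa| < 1e-12 after 5 iterations
sag = a·(cosh(S/(2a)) − 1) = 11.371744·(cosh(1.196123) − 1) = 9.152166
T_max/T_min = cosh(S/(2a)) = 1.804816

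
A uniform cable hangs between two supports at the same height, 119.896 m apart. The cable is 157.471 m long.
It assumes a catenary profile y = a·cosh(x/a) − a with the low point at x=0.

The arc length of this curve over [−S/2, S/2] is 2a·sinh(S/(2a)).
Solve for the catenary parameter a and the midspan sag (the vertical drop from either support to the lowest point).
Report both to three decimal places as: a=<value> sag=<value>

seed: a₀ = √(S³/(24(L−S))) = √(119.896³/(24·37.575)) = 43.717158
iter 1: u=1.371269  f(a)=+3.695e+00  f'(a)=-2.065e+00  a ← 43.717158 − (+3.695e+00/-2.065e+00) = 45.506808
iter 2: u=1.317341  f(a)=+2.390e-01  f'(a)=-1.805e+00  a ← 45.506808 − (+2.390e-01/-1.805e+00) = 45.639193
iter 3: u=1.313520  f(a)=+1.153e-03  f'(a)=-1.788e+00  a ← 45.639193 − (+1.153e-03/-1.788e+00) = 45.639838
iter 4: u=1.313502  f(a)=+2.712e-08  f'(a)=-1.788e+00  a ← 45.639838 − (+2.712e-08/-1.788e+00) = 45.639838
iter 5: u=1.313502  f(a)=+0.000e+00  f'(a)=-1.788e+00  a ← 45.639838 − (+0.000e+00/-1.788e+00) = 45.639838
converged: |Δa| < 1e-12 after 5 iterations
sag = a·(cosh(S/(2a)) − 1) = 45.639838·(cosh(1.313502) − 1) = 45.367161
T_max/T_min = cosh(S/(2a)) = 1.994025

a=45.640 sag=45.367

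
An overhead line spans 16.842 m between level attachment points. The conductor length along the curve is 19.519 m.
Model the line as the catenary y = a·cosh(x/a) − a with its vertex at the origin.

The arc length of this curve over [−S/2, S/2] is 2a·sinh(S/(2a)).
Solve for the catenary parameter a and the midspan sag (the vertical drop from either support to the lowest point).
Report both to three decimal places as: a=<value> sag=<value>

seed: a₀ = √(S³/(24(L−S))) = √(16.842³/(24·2.677)) = 8.623046
iter 1: u=0.976569  f(a)=+1.306e-01  f'(a)=-6.822e-01  a ← 8.623046 − (+1.306e-01/-6.822e-01) = 8.814479
iter 2: u=0.955360  f(a)=+4.475e-03  f'(a)=-6.361e-01  a ← 8.814479 − (+4.475e-03/-6.361e-01) = 8.821514
iter 3: u=0.954598  f(a)=+5.669e-06  f'(a)=-6.345e-01  a ← 8.821514 − (+5.669e-06/-6.345e-01) = 8.821523
iter 4: u=0.954597  f(a)=+9.123e-12  f'(a)=-6.345e-01  a ← 8.821523 − (+9.123e-12/-6.345e-01) = 8.821523
iter 5: u=0.954597  f(a)=+0.000e+00  f'(a)=-6.345e-01  a ← 8.821523 − (+0.000e+00/-6.345e-01) = 8.821523
converged: |Δa| < 1e-12 after 5 iterations
sag = a·(cosh(S/(2a)) − 1) = 8.821523·(cosh(0.954597) − 1) = 4.333974
T_max/T_min = cosh(S/(2a)) = 1.491295

a=8.822 sag=4.334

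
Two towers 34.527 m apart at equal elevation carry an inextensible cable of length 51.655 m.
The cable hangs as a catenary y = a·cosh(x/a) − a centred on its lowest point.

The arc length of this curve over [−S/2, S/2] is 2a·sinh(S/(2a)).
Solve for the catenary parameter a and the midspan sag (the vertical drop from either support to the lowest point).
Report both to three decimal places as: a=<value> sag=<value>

a=10.680 sag=17.269

seed: a₀ = √(S³/(24(L−S))) = √(34.527³/(24·17.128)) = 10.006434
iter 1: u=1.725240  f(a)=+2.737e+00  f'(a)=-4.557e+00  a ← 10.006434 − (+2.737e+00/-4.557e+00) = 10.607145
iter 2: u=1.627535  f(a)=+2.659e-01  f'(a)=-3.711e+00  a ← 10.607145 − (+2.659e-01/-3.711e+00) = 10.678789
iter 3: u=1.616616  f(a)=+3.104e-03  f'(a)=-3.625e+00  a ← 10.678789 − (+3.104e-03/-3.625e+00) = 10.679645
iter 4: u=1.616486  f(a)=+4.339e-07  f'(a)=-3.624e+00  a ← 10.679645 − (+4.339e-07/-3.624e+00) = 10.679645
iter 5: u=1.616486  f(a)=+1.421e-14  f'(a)=-3.624e+00  a ← 10.679645 − (+1.421e-14/-3.624e+00) = 10.679645
converged: |Δa| < 1e-12 after 5 iterations
sag = a·(cosh(S/(2a)) − 1) = 10.679645·(cosh(1.616486) − 1) = 17.268782
T_max/T_min = cosh(S/(2a)) = 2.616981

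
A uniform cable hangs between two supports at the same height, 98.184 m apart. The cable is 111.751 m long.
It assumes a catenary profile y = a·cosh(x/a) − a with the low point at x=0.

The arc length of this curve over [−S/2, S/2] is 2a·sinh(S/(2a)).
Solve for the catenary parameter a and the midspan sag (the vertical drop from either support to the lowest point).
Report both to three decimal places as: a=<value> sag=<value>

a=54.999 sag=23.404

seed: a₀ = √(S³/(24(L−S))) = √(98.184³/(24·13.567)) = 53.915489
iter 1: u=0.910536  f(a)=+5.736e-01  f'(a)=-5.462e-01  a ← 53.915489 − (+5.736e-01/-5.462e-01) = 54.965623
iter 2: u=0.893140  f(a)=+1.719e-02  f'(a)=-5.140e-01  a ← 54.965623 − (+1.719e-02/-5.140e-01) = 54.999066
iter 3: u=0.892597  f(a)=+1.649e-05  f'(a)=-5.130e-01  a ← 54.999066 − (+1.649e-05/-5.130e-01) = 54.999098
iter 4: u=0.892596  f(a)=+1.521e-11  f'(a)=-5.130e-01  a ← 54.999098 − (+1.521e-11/-5.130e-01) = 54.999098
converged: |Δa| < 1e-12 after 4 iterations
sag = a·(cosh(S/(2a)) − 1) = 54.999098·(cosh(0.892596) − 1) = 23.403531
T_max/T_min = cosh(S/(2a)) = 1.425526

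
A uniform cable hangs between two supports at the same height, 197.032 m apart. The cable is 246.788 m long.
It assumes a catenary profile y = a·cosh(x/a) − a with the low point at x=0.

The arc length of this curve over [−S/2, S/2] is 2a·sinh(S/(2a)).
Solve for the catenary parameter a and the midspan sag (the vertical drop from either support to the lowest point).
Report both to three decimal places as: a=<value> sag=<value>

seed: a₀ = √(S³/(24(L−S))) = √(197.032³/(24·49.756)) = 80.034419
iter 1: u=1.230920  f(a)=+3.908e+00  f'(a)=-1.442e+00  a ← 80.034419 − (+3.908e+00/-1.442e+00) = 82.744308
iter 2: u=1.190608  f(a)=+2.073e-01  f'(a)=-1.293e+00  a ← 82.744308 − (+2.073e-01/-1.293e+00) = 82.904620
iter 3: u=1.188305  f(a)=+6.552e-04  f'(a)=-1.285e+00  a ← 82.904620 − (+6.552e-04/-1.285e+00) = 82.905130
iter 4: u=1.188298  f(a)=+6.594e-09  f'(a)=-1.285e+00  a ← 82.905130 − (+6.594e-09/-1.285e+00) = 82.905130
iter 5: u=1.188298  f(a)=+5.684e-14  f'(a)=-1.285e+00  a ← 82.905130 − (+5.684e-14/-1.285e+00) = 82.905130
converged: |Δa| < 1e-12 after 5 iterations
sag = a·(cosh(S/(2a)) − 1) = 82.905130·(cosh(1.188298) − 1) = 65.753337
T_max/T_min = cosh(S/(2a)) = 1.793115

a=82.905 sag=65.753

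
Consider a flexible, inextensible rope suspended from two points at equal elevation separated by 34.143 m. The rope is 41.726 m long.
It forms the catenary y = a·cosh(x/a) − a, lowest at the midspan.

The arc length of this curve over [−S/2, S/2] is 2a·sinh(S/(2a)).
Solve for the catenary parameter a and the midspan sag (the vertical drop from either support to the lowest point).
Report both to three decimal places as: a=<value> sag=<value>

seed: a₀ = √(S³/(24(L−S))) = √(34.143³/(24·7.583)) = 14.788576
iter 1: u=1.154371  f(a)=+5.216e-01  f'(a)=-1.169e+00  a ← 14.788576 − (+5.216e-01/-1.169e+00) = 15.234807
iter 2: u=1.120559  f(a)=+2.454e-02  f'(a)=-1.061e+00  a ← 15.234807 − (+2.454e-02/-1.061e+00) = 15.257930
iter 3: u=1.118861  f(a)=+6.025e-05  f'(a)=-1.056e+00  a ← 15.257930 − (+6.025e-05/-1.056e+00) = 15.257987
iter 4: u=1.118857  f(a)=+3.652e-10  f'(a)=-1.056e+00  a ← 15.257987 − (+3.652e-10/-1.056e+00) = 15.257987
iter 5: u=1.118857  f(a)=+0.000e+00  f'(a)=-1.056e+00  a ← 15.257987 − (+0.000e+00/-1.056e+00) = 15.257987
converged: |Δa| < 1e-12 after 5 iterations
sag = a·(cosh(S/(2a)) − 1) = 15.257987·(cosh(1.118857) − 1) = 10.589081
T_max/T_min = cosh(S/(2a)) = 1.694002

a=15.258 sag=10.589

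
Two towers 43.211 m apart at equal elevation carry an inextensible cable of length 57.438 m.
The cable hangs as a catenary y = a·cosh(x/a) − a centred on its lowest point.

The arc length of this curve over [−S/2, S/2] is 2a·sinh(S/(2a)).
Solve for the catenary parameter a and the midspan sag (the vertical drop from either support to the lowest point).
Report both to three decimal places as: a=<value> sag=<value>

seed: a₀ = √(S³/(24(L−S))) = √(43.211³/(24·14.227)) = 15.371958
iter 1: u=1.405514  f(a)=+1.473e+00  f'(a)=-2.243e+00  a ← 15.371958 − (+1.473e+00/-2.243e+00) = 16.028618
iter 2: u=1.347933  f(a)=+9.966e-02  f'(a)=-1.949e+00  a ← 16.028618 − (+9.966e-02/-1.949e+00) = 16.079743
iter 3: u=1.343647  f(a)=+5.292e-04  f'(a)=-1.929e+00  a ← 16.079743 − (+5.292e-04/-1.929e+00) = 16.080017
iter 4: u=1.343624  f(a)=+1.510e-08  f'(a)=-1.929e+00  a ← 16.080017 − (+1.510e-08/-1.929e+00) = 16.080017
iter 5: u=1.343624  f(a)=-1.421e-14  f'(a)=-1.929e+00  a ← 16.080017 − (-1.421e-14/-1.929e+00) = 16.080017
converged: |Δa| < 1e-12 after 5 iterations
sag = a·(cosh(S/(2a)) − 1) = 16.080017·(cosh(1.343624) − 1) = 16.834234
T_max/T_min = cosh(S/(2a)) = 2.046904

a=16.080 sag=16.834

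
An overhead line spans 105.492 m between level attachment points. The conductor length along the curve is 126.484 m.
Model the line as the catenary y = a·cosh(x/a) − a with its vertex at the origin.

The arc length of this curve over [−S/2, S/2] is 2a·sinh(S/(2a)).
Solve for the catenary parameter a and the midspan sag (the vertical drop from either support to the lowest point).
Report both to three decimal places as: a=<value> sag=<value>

seed: a₀ = √(S³/(24(L−S))) = √(105.492³/(24·20.992)) = 48.272163
iter 1: u=1.092679  f(a)=+1.289e+00  f'(a)=-9.781e-01  a ← 48.272163 − (+1.289e+00/-9.781e-01) = 49.590417
iter 2: u=1.063633  f(a)=+5.471e-02  f'(a)=-8.967e-01  a ← 49.590417 − (+5.471e-02/-8.967e-01) = 49.651424
iter 3: u=1.062326  f(a)=+1.081e-04  f'(a)=-8.932e-01  a ← 49.651424 − (+1.081e-04/-8.932e-01) = 49.651545
iter 4: u=1.062323  f(a)=+4.243e-10  f'(a)=-8.932e-01  a ← 49.651545 − (+4.243e-10/-8.932e-01) = 49.651545
iter 5: u=1.062323  f(a)=+0.000e+00  f'(a)=-8.932e-01  a ← 49.651545 − (+0.000e+00/-8.932e-01) = 49.651545
converged: |Δa| < 1e-12 after 5 iterations
sag = a·(cosh(S/(2a)) − 1) = 49.651545·(cosh(1.062323) − 1) = 30.752600
T_max/T_min = cosh(S/(2a)) = 1.619368

a=49.652 sag=30.753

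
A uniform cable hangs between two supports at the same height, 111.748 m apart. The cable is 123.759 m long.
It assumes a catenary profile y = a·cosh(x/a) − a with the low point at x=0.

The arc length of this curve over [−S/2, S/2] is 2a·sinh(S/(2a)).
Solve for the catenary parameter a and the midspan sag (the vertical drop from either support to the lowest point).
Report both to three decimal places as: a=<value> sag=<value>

seed: a₀ = √(S³/(24(L−S))) = √(111.748³/(24·12.011)) = 69.576797
iter 1: u=0.803055  f(a)=+3.933e-01  f'(a)=-3.680e-01  a ← 69.576797 − (+3.933e-01/-3.680e-01) = 70.645404
iter 2: u=0.790908  f(a)=+9.244e-03  f'(a)=-3.509e-01  a ← 70.645404 − (+9.244e-03/-3.509e-01) = 70.671745
iter 3: u=0.790613  f(a)=+5.379e-06  f'(a)=-3.505e-01  a ← 70.671745 − (+5.379e-06/-3.505e-01) = 70.671761
iter 4: u=0.790613  f(a)=+1.833e-12  f'(a)=-3.505e-01  a ← 70.671761 − (+1.833e-12/-3.505e-01) = 70.671761
converged: |Δa| < 1e-12 after 4 iterations
sag = a·(cosh(S/(2a)) − 1) = 70.671761·(cosh(0.790613) − 1) = 23.262100
T_max/T_min = cosh(S/(2a)) = 1.329157

a=70.672 sag=23.262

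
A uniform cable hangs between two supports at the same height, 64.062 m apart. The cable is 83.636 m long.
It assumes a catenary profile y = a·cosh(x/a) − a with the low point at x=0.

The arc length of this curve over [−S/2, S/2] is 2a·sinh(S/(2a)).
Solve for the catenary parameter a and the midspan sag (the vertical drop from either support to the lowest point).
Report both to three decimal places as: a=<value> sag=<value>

seed: a₀ = √(S³/(24(L−S))) = √(64.062³/(24·19.574)) = 23.656763
iter 1: u=1.353989  f(a)=+1.875e+00  f'(a)=-1.979e+00  a ← 23.656763 − (+1.875e+00/-1.979e+00) = 24.604114
iter 2: u=1.301855  f(a)=+1.185e-01  f'(a)=-1.736e+00  a ← 24.604114 − (+1.185e-01/-1.736e+00) = 24.672373
iter 3: u=1.298254  f(a)=+5.440e-04  f'(a)=-1.720e+00  a ← 24.672373 − (+5.440e-04/-1.720e+00) = 24.672690
iter 4: u=1.298237  f(a)=+1.158e-08  f'(a)=-1.720e+00  a ← 24.672690 − (+1.158e-08/-1.720e+00) = 24.672690
iter 5: u=1.298237  f(a)=-1.421e-14  f'(a)=-1.720e+00  a ← 24.672690 − (-1.421e-14/-1.720e+00) = 24.672690
converged: |Δa| < 1e-12 after 5 iterations
sag = a·(cosh(S/(2a)) − 1) = 24.672690·(cosh(1.298237) − 1) = 23.881267
T_max/T_min = cosh(S/(2a)) = 1.967923

a=24.673 sag=23.881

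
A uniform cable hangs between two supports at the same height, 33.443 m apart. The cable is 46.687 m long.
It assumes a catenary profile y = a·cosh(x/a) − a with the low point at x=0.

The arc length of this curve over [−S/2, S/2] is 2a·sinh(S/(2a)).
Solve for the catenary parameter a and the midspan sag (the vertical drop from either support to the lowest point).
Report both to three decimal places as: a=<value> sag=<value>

a=11.441 sag=14.555

seed: a₀ = √(S³/(24(L−S))) = √(33.443³/(24·13.244)) = 10.847824
iter 1: u=1.541461  f(a)=+1.665e+00  f'(a)=-3.073e+00  a ← 10.847824 − (+1.665e+00/-3.073e+00) = 11.389718
iter 2: u=1.468122  f(a)=+1.329e-01  f'(a)=-2.601e+00  a ← 11.389718 − (+1.329e-01/-2.601e+00) = 11.440831
iter 3: u=1.461563  f(a)=+1.009e-03  f'(a)=-2.561e+00  a ← 11.440831 − (+1.009e-03/-2.561e+00) = 11.441225
iter 4: u=1.461513  f(a)=+5.914e-08  f'(a)=-2.561e+00  a ← 11.441225 − (+5.914e-08/-2.561e+00) = 11.441225
iter 5: u=1.461513  f(a)=+0.000e+00  f'(a)=-2.561e+00  a ← 11.441225 − (+0.000e+00/-2.561e+00) = 11.441225
converged: |Δa| < 1e-12 after 5 iterations
sag = a·(cosh(S/(2a)) − 1) = 11.441225·(cosh(1.461513) − 1) = 14.555325
T_max/T_min = cosh(S/(2a)) = 2.272182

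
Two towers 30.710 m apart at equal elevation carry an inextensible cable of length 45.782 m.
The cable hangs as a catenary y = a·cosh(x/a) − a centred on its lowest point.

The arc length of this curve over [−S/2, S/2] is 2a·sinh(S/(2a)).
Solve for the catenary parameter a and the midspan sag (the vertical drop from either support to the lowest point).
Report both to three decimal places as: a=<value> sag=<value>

a=9.544 sag=15.257

seed: a₀ = √(S³/(24(L−S))) = √(30.710³/(24·15.072)) = 8.948055
iter 1: u=1.716015  f(a)=+2.381e+00  f'(a)=-4.471e+00  a ← 8.948055 − (+2.381e+00/-4.471e+00) = 9.480657
iter 2: u=1.619614  f(a)=+2.292e-01  f'(a)=-3.648e+00  a ← 9.480657 − (+2.292e-01/-3.648e+00) = 9.543471
iter 3: u=1.608953  f(a)=+2.622e-03  f'(a)=-3.565e+00  a ← 9.543471 − (+2.622e-03/-3.565e+00) = 9.544206
iter 4: u=1.608829  f(a)=+3.517e-07  f'(a)=-3.564e+00  a ← 9.544206 − (+3.517e-07/-3.564e+00) = 9.544206
iter 5: u=1.608829  f(a)=+0.000e+00  f'(a)=-3.564e+00  a ← 9.544206 − (+0.000e+00/-3.564e+00) = 9.544206
converged: |Δa| < 1e-12 after 5 iterations
sag = a·(cosh(S/(2a)) − 1) = 9.544206·(cosh(1.608829) − 1) = 15.256797
T_max/T_min = cosh(S/(2a)) = 2.598540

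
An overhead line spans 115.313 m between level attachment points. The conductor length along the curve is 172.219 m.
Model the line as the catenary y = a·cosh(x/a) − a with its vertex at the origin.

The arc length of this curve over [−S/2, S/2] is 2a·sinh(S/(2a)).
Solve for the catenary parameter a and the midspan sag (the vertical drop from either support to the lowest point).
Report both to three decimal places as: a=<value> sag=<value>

seed: a₀ = √(S³/(24(L−S))) = √(115.313³/(24·56.906)) = 33.506785
iter 1: u=1.720741  f(a)=+9.044e+00  f'(a)=-4.515e+00  a ← 33.506785 − (+9.044e+00/-4.515e+00) = 35.509929
iter 2: u=1.623673  f(a)=+8.745e-01  f'(a)=-3.680e+00  a ← 35.509929 − (+8.745e-01/-3.680e+00) = 35.747535
iter 3: u=1.612880  f(a)=+1.011e-02  f'(a)=-3.596e+00  a ← 35.747535 − (+1.011e-02/-3.596e+00) = 35.750346
iter 4: u=1.612754  f(a)=+1.385e-06  f'(a)=-3.595e+00  a ← 35.750346 − (+1.385e-06/-3.595e+00) = 35.750346
iter 5: u=1.612754  f(a)=+5.684e-14  f'(a)=-3.595e+00  a ← 35.750346 − (+5.684e-14/-3.595e+00) = 35.750346
converged: |Δa| < 1e-12 after 5 iterations
sag = a·(cosh(S/(2a)) − 1) = 35.750346·(cosh(1.612754) − 1) = 57.485555
T_max/T_min = cosh(S/(2a)) = 2.607972

a=35.750 sag=57.486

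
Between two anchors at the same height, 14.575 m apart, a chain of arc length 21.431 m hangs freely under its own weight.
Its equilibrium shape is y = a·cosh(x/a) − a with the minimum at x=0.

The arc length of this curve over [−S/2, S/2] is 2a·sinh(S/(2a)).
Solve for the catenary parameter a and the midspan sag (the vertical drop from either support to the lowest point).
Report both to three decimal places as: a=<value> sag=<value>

a=4.616 sag=7.052

seed: a₀ = √(S³/(24(L−S))) = √(14.575³/(24·6.856)) = 4.337823
iter 1: u=1.679990  f(a)=+1.035e+00  f'(a)=-4.148e+00  a ← 4.337823 − (+1.035e+00/-4.148e+00) = 4.587376
iter 2: u=1.588599  f(a)=+9.605e-02  f'(a)=-3.411e+00  a ← 4.587376 − (+9.605e-02/-3.411e+00) = 4.615535
iter 3: u=1.578907  f(a)=+1.014e-03  f'(a)=-3.339e+00  a ← 4.615535 − (+1.014e-03/-3.339e+00) = 4.615838
iter 4: u=1.578803  f(a)=+1.155e-07  f'(a)=-3.339e+00  a ← 4.615838 − (+1.155e-07/-3.339e+00) = 4.615838
iter 5: u=1.578803  f(a)=+3.553e-15  f'(a)=-3.339e+00  a ← 4.615838 − (+3.553e-15/-3.339e+00) = 4.615838
converged: |Δa| < 1e-12 after 5 iterations
sag = a·(cosh(S/(2a)) − 1) = 4.615838·(cosh(1.578803) − 1) = 7.051548
T_max/T_min = cosh(S/(2a)) = 2.527685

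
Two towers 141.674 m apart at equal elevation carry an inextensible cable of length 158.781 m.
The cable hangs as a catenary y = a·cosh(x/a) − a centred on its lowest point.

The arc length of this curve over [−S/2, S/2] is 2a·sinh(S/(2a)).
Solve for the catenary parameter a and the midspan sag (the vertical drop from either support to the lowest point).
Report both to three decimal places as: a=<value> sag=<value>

seed: a₀ = √(S³/(24(L−S))) = √(141.674³/(24·17.107)) = 83.222869
iter 1: u=0.851172  f(a)=+6.305e-01  f'(a)=-4.417e-01  a ← 83.222869 − (+6.305e-01/-4.417e-01) = 84.650363
iter 2: u=0.836819  f(a)=+1.659e-02  f'(a)=-4.187e-01  a ← 84.650363 − (+1.659e-02/-4.187e-01) = 84.689980
iter 3: u=0.836427  f(a)=+1.217e-05  f'(a)=-4.181e-01  a ← 84.689980 − (+1.217e-05/-4.181e-01) = 84.690009
iter 4: u=0.836427  f(a)=+6.565e-12  f'(a)=-4.181e-01  a ← 84.690009 − (+6.565e-12/-4.181e-01) = 84.690009
converged: |Δa| < 1e-12 after 4 iterations
sag = a·(cosh(S/(2a)) − 1) = 84.690009·(cosh(0.836427) − 1) = 31.392932
T_max/T_min = cosh(S/(2a)) = 1.370680

a=84.690 sag=31.393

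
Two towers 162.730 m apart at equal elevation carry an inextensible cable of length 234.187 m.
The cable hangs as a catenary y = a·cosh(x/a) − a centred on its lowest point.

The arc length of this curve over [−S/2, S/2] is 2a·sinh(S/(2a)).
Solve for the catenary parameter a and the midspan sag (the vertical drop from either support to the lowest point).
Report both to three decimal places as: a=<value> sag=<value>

a=53.143 sag=75.445

seed: a₀ = √(S³/(24(L−S))) = √(162.730³/(24·71.457)) = 50.127198
iter 1: u=1.623171  f(a)=+1.003e+01  f'(a)=-3.676e+00  a ← 50.127198 − (+1.003e+01/-3.676e+00) = 52.854300
iter 2: u=1.539421  f(a)=+8.763e-01  f'(a)=-3.059e+00  a ← 52.854300 − (+8.763e-01/-3.059e+00) = 53.140734
iter 3: u=1.531123  f(a)=+8.111e-03  f'(a)=-3.003e+00  a ← 53.140734 − (+8.111e-03/-3.003e+00) = 53.143435
iter 4: u=1.531045  f(a)=+7.092e-07  f'(a)=-3.003e+00  a ← 53.143435 − (+7.092e-07/-3.003e+00) = 53.143435
iter 5: u=1.531045  f(a)=+0.000e+00  f'(a)=-3.003e+00  a ← 53.143435 − (+0.000e+00/-3.003e+00) = 53.143435
converged: |Δa| < 1e-12 after 5 iterations
sag = a·(cosh(S/(2a)) − 1) = 53.143435·(cosh(1.531045) − 1) = 75.445493
T_max/T_min = cosh(S/(2a)) = 2.419658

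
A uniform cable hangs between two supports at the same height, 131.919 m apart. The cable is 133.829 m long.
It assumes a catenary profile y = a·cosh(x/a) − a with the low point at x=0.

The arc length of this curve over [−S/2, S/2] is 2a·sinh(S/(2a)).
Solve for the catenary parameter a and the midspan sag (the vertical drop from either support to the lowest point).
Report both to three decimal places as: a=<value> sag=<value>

seed: a₀ = √(S³/(24(L−S))) = √(131.919³/(24·1.910)) = 223.788993
iter 1: u=0.294740  f(a)=+8.313e-03  f'(a)=-1.722e-02  a ← 223.788993 − (+8.313e-03/-1.722e-02) = 224.271814
iter 2: u=0.294105  f(a)=+2.698e-05  f'(a)=-1.711e-02  a ← 224.271814 − (+2.698e-05/-1.711e-02) = 224.273391
iter 3: u=0.294103  f(a)=+2.863e-10  f'(a)=-1.711e-02  a ← 224.273391 − (+2.863e-10/-1.711e-02) = 224.273391
iter 4: u=0.294103  f(a)=+0.000e+00  f'(a)=-1.711e-02  a ← 224.273391 − (+0.000e+00/-1.711e-02) = 224.273391
converged: |Δa| < 1e-12 after 4 iterations
sag = a·(cosh(S/(2a)) − 1) = 224.273391·(cosh(0.294103) − 1) = 9.769563
T_max/T_min = cosh(S/(2a)) = 1.043561

a=224.273 sag=9.770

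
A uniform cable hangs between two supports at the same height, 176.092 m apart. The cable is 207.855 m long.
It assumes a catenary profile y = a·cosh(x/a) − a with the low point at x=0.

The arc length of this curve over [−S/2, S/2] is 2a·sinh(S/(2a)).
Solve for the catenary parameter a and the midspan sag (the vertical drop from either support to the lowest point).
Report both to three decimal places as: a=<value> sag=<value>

seed: a₀ = √(S³/(24(L−S))) = √(176.092³/(24·31.763)) = 84.633648
iter 1: u=1.040319  f(a)=+1.764e+00  f'(a)=-8.350e-01  a ← 84.633648 − (+1.764e+00/-8.350e-01) = 86.745839
iter 2: u=1.014988  f(a)=+6.819e-02  f'(a)=-7.716e-01  a ← 86.745839 − (+6.819e-02/-7.716e-01) = 86.834208
iter 3: u=1.013955  f(a)=+1.110e-04  f'(a)=-7.691e-01  a ← 86.834208 − (+1.110e-04/-7.691e-01) = 86.834352
iter 4: u=1.013954  f(a)=+2.951e-10  f'(a)=-7.691e-01  a ← 86.834352 − (+2.951e-10/-7.691e-01) = 86.834352
iter 5: u=1.013954  f(a)=-2.842e-14  f'(a)=-7.691e-01  a ← 86.834352 − (-2.842e-14/-7.691e-01) = 86.834352
converged: |Δa| < 1e-12 after 5 iterations
sag = a·(cosh(S/(2a)) − 1) = 86.834352·(cosh(1.013954) − 1) = 48.595076
T_max/T_min = cosh(S/(2a)) = 1.559630

a=86.834 sag=48.595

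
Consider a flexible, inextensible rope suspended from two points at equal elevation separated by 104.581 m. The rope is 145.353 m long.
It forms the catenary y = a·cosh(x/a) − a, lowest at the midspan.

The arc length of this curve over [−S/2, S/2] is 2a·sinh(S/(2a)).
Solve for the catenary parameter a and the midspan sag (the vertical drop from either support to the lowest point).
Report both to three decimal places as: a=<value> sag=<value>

seed: a₀ = √(S³/(24(L−S))) = √(104.581³/(24·40.772)) = 34.189485
iter 1: u=1.529432  f(a)=+5.043e+00  f'(a)=-2.992e+00  a ← 34.189485 − (+5.043e+00/-2.992e+00) = 35.875184
iter 2: u=1.457567  f(a)=+3.970e-01  f'(a)=-2.538e+00  a ← 35.875184 − (+3.970e-01/-2.538e+00) = 36.031615
iter 3: u=1.451239  f(a)=+2.924e-03  f'(a)=-2.500e+00  a ← 36.031615 − (+2.924e-03/-2.500e+00) = 36.032785
iter 4: u=1.451192  f(a)=+1.612e-07  f'(a)=-2.500e+00  a ← 36.032785 − (+1.612e-07/-2.500e+00) = 36.032785
iter 5: u=1.451192  f(a)=+0.000e+00  f'(a)=-2.500e+00  a ← 36.032785 − (+0.000e+00/-2.500e+00) = 36.032785
converged: |Δa| < 1e-12 after 5 iterations
sag = a·(cosh(S/(2a)) − 1) = 36.032785·(cosh(1.451192) − 1) = 45.085864
T_max/T_min = cosh(S/(2a)) = 2.251246

a=36.033 sag=45.086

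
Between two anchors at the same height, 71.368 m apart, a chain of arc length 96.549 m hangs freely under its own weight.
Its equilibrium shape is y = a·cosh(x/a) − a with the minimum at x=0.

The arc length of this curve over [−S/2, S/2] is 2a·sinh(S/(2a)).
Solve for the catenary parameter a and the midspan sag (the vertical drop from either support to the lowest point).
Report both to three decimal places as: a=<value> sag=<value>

seed: a₀ = √(S³/(24(L−S))) = √(71.368³/(24·25.181)) = 24.525235
iter 1: u=1.454991  f(a)=+2.804e+00  f'(a)=-2.522e+00  a ← 24.525235 − (+2.804e+00/-2.522e+00) = 25.636796
iter 2: u=1.391906  f(a)=+2.019e-01  f'(a)=-2.171e+00  a ← 25.636796 − (+2.019e-01/-2.171e+00) = 25.729783
iter 3: u=1.386875  f(a)=+1.226e-03  f'(a)=-2.145e+00  a ← 25.729783 − (+1.226e-03/-2.145e+00) = 25.730355
iter 4: u=1.386844  f(a)=+4.584e-08  f'(a)=-2.145e+00  a ← 25.730355 − (+4.584e-08/-2.145e+00) = 25.730355
iter 5: u=1.386844  f(a)=+0.000e+00  f'(a)=-2.145e+00  a ← 25.730355 − (+0.000e+00/-2.145e+00) = 25.730355
converged: |Δa| < 1e-12 after 5 iterations
sag = a·(cosh(S/(2a)) − 1) = 25.730355·(cosh(1.386844) − 1) = 28.973196
T_max/T_min = cosh(S/(2a)) = 2.126032

a=25.730 sag=28.973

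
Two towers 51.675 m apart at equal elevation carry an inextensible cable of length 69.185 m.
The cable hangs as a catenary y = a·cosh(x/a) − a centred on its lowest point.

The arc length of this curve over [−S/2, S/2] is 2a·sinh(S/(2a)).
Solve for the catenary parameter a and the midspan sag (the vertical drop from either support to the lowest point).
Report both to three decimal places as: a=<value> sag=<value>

seed: a₀ = √(S³/(24(L−S))) = √(51.675³/(24·17.510)) = 18.120577
iter 1: u=1.425865  f(a)=+1.869e+00  f'(a)=-2.355e+00  a ← 18.120577 − (+1.869e+00/-2.355e+00) = 18.913991
iter 2: u=1.366052  f(a)=+1.297e-01  f'(a)=-2.038e+00  a ← 18.913991 − (+1.297e-01/-2.038e+00) = 18.977634
iter 3: u=1.361471  f(a)=+7.285e-04  f'(a)=-2.016e+00  a ← 18.977634 − (+7.285e-04/-2.016e+00) = 18.977996
iter 4: u=1.361445  f(a)=+2.326e-08  f'(a)=-2.016e+00  a ← 18.977996 − (+2.326e-08/-2.016e+00) = 18.977996
iter 5: u=1.361445  f(a)=+1.421e-14  f'(a)=-2.016e+00  a ← 18.977996 − (+1.421e-14/-2.016e+00) = 18.977996
converged: |Δa| < 1e-12 after 5 iterations
sag = a·(cosh(S/(2a)) − 1) = 18.977996·(cosh(1.361445) − 1) = 20.478377
T_max/T_min = cosh(S/(2a)) = 2.079059

a=18.978 sag=20.478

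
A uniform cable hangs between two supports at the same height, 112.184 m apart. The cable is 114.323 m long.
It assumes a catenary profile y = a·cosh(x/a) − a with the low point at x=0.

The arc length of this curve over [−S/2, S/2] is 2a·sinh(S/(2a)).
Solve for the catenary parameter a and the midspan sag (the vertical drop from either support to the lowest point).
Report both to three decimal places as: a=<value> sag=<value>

a=166.311 sag=9.549

seed: a₀ = √(S³/(24(L−S))) = √(112.184³/(24·2.139)) = 165.838503
iter 1: u=0.338233  f(a)=+1.227e-02  f'(a)=-2.609e-02  a ← 165.838503 − (+1.227e-02/-2.609e-02) = 166.308699
iter 2: u=0.337276  f(a)=+5.237e-05  f'(a)=-2.587e-02  a ← 166.308699 − (+5.237e-05/-2.587e-02) = 166.310724
iter 3: u=0.337272  f(a)=+9.636e-10  f'(a)=-2.587e-02  a ← 166.310724 − (+9.636e-10/-2.587e-02) = 166.310724
iter 4: u=0.337272  f(a)=+1.421e-14  f'(a)=-2.587e-02  a ← 166.310724 − (+1.421e-14/-2.587e-02) = 166.310724
converged: |Δa| < 1e-12 after 4 iterations
sag = a·(cosh(S/(2a)) − 1) = 166.310724·(cosh(0.337272) − 1) = 9.549146
T_max/T_min = cosh(S/(2a)) = 1.057418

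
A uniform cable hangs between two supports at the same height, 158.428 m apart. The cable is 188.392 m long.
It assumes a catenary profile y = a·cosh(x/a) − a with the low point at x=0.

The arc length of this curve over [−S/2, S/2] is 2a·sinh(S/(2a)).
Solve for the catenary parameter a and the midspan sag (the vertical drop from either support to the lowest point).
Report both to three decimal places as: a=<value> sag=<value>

a=76.384 sag=44.890

seed: a₀ = √(S³/(24(L−S))) = √(158.428³/(24·29.964)) = 74.360516
iter 1: u=1.065270  f(a)=+1.747e+00  f'(a)=-9.012e-01  a ← 74.360516 − (+1.747e+00/-9.012e-01) = 76.298951
iter 2: u=1.038206  f(a)=+7.064e-02  f'(a)=-8.296e-01  a ← 76.298951 − (+7.064e-02/-8.296e-01) = 76.384095
iter 3: u=1.037048  f(a)=+1.263e-04  f'(a)=-8.266e-01  a ← 76.384095 − (+1.263e-04/-8.266e-01) = 76.384248
iter 4: u=1.037046  f(a)=+4.051e-10  f'(a)=-8.266e-01  a ← 76.384248 − (+4.051e-10/-8.266e-01) = 76.384248
iter 5: u=1.037046  f(a)=+2.842e-14  f'(a)=-8.266e-01  a ← 76.384248 − (+2.842e-14/-8.266e-01) = 76.384248
converged: |Δa| < 1e-12 after 5 iterations
sag = a·(cosh(S/(2a)) − 1) = 76.384248·(cosh(1.037046) − 1) = 44.889986
T_max/T_min = cosh(S/(2a)) = 1.587686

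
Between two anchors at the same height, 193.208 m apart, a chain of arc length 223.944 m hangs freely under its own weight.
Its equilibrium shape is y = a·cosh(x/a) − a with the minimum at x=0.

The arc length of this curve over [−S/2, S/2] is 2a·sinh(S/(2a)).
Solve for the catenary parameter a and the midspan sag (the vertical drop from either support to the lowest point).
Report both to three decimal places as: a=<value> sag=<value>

seed: a₀ = √(S³/(24(L−S))) = √(193.208³/(24·30.736)) = 98.879978
iter 1: u=0.976982  f(a)=+1.501e+00  f'(a)=-6.831e-01  a ← 98.879978 − (+1.501e+00/-6.831e-01) = 101.076861
iter 2: u=0.955748  f(a)=+5.147e-02  f'(a)=-6.370e-01  a ← 101.076861 − (+5.147e-02/-6.370e-01) = 101.157666
iter 3: u=0.954984  f(a)=+6.531e-05  f'(a)=-6.353e-01  a ← 101.157666 − (+6.531e-05/-6.353e-01) = 101.157769
iter 4: u=0.954983  f(a)=+1.054e-10  f'(a)=-6.353e-01  a ← 101.157769 − (+1.054e-10/-6.353e-01) = 101.157769
iter 5: u=0.954983  f(a)=+0.000e+00  f'(a)=-6.353e-01  a ← 101.157769 − (+0.000e+00/-6.353e-01) = 101.157769
converged: |Δa| < 1e-12 after 5 iterations
sag = a·(cosh(S/(2a)) − 1) = 101.157769·(cosh(0.954983) − 1) = 49.741611
T_max/T_min = cosh(S/(2a)) = 1.491723

a=101.158 sag=49.742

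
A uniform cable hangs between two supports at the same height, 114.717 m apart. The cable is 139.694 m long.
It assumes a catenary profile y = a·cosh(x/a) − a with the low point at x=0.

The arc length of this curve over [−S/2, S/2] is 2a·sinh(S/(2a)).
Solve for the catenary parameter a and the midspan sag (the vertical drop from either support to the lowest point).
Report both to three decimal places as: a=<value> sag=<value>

seed: a₀ = √(S³/(24(L−S))) = √(114.717³/(24·24.977)) = 50.184074
iter 1: u=1.142962  f(a)=+1.683e+00  f'(a)=-1.132e+00  a ← 50.184074 − (+1.683e+00/-1.132e+00) = 51.671371
iter 2: u=1.110063  f(a)=+7.772e-02  f'(a)=-1.029e+00  a ← 51.671371 − (+7.772e-02/-1.029e+00) = 51.746879
iter 3: u=1.108444  f(a)=+1.835e-04  f'(a)=-1.024e+00  a ← 51.746879 − (+1.835e-04/-1.024e+00) = 51.747058
iter 4: u=1.108440  f(a)=+1.028e-09  f'(a)=-1.024e+00  a ← 51.747058 − (+1.028e-09/-1.024e+00) = 51.747058
iter 5: u=1.108440  f(a)=-2.842e-14  f'(a)=-1.024e+00  a ← 51.747058 − (-2.842e-14/-1.024e+00) = 51.747058
converged: |Δa| < 1e-12 after 5 iterations
sag = a·(cosh(S/(2a)) − 1) = 51.747058·(cosh(1.108440) − 1) = 35.180276
T_max/T_min = cosh(S/(2a)) = 1.679851

a=51.747 sag=35.180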